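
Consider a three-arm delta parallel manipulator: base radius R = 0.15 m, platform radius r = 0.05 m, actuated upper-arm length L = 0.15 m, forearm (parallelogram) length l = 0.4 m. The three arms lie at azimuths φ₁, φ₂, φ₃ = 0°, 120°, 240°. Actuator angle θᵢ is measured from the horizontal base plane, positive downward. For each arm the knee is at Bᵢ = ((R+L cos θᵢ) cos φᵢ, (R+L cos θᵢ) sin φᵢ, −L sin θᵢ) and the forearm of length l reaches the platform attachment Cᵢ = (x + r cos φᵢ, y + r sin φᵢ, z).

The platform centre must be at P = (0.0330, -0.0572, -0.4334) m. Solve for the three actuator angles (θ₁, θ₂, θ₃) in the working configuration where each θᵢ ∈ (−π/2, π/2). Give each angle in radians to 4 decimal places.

arm 1 (φ=0.0°): x'=0.0330, y'=-0.0572
  e−x'=0.0670;  (l²−L²−(e−x')²−y'²−z²)/2L = -0.1937
  √(A²+B²)=0.4385;  θ1 = -1.4174+2.0282 ≈ 0.6107
rotate P by −φ2: (-0.0660, 0.0000, -0.4334)
  A=0.1660, B=-0.4334, C=(l²−L²−A²−y'²−z²)/(2L)=-0.2597
  √(A²+B²)=0.4641;  θ2 = -1.2049+2.1646 ≈ 0.9597
rotate P by −φ3: (0.0330, 0.0572, -0.4334)
  A cos θ + B sin θ = C:  0.0670·cos θ + -0.4334·sin θ = -0.1936
  γ=atan2(-0.4334,0.0670)=-1.4175;  ψ=arccos(-0.4415)=2.0281;  θ3=γ+ψ≈0.6106

θ₁ = 0.6107, θ₂ = 0.9597, θ₃ = 0.6106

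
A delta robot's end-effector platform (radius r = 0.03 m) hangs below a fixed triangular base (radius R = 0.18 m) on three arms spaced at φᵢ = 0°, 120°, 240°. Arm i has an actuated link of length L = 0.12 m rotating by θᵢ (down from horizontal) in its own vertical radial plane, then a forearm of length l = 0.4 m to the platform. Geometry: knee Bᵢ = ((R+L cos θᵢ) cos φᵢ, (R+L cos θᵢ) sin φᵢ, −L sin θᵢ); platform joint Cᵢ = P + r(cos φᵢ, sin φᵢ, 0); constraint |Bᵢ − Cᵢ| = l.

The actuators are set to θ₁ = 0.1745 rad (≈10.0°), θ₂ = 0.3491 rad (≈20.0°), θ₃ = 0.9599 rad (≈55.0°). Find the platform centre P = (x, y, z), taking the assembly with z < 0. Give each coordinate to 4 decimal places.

(0.0585, 0.0676, -0.3547)

φ1=0.0°: virtual centre (0.2682, 0.0000, -0.0208), radius l
arm 2 at φ=120.0°: (R−r)+L cos θ2 = 0.2628;  centre 2 = (-0.1314, 0.2276, -0.0410)
centre 3 = (0.2188·cos240.0°, 0.2188·sin240.0°, -0.0983) = (-0.1094, -0.1895, -0.0983)
subtract pairs → two planes through P
linear system: -0.7991x+0.4551y = -0.0016−-0.0404z; -0.7552x+-0.3790y = -0.0148−-0.1549z
det = 0.6466;  x = 0.0114+-0.1327z,  y = 0.0164+-0.1443z
sphere 1 gives Az²+Bz+C=0 with A=1.0384, B=0.1051, C=-0.0933;  B²−4AC=0.3988;  roots -0.3547, 0.2535;  negative root z = -0.3547
x = 0.0585, y = 0.0676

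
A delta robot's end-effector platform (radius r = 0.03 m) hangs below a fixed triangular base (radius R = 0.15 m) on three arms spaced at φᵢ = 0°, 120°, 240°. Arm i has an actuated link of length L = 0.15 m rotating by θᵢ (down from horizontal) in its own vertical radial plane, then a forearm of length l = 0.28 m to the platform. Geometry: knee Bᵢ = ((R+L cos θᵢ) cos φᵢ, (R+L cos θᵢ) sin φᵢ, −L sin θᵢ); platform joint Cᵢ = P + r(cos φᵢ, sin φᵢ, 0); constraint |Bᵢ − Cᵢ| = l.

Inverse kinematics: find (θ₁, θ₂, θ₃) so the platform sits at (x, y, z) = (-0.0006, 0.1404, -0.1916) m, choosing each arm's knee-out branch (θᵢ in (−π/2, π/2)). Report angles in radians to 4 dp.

arm 1 (φ=0.0°): x'=-0.0006, y'=0.1404
  A=0.1206, B=-0.1916, C=(l²−L²−A²−y'²−z²)/(2L)=-0.0502
  θ1 = atan2(B,A) + arccos(C/0.2264) = 0.7855
rotate P by −φ2: (0.1219, -0.0697, -0.1916)
  A=-0.0019, B=-0.1916, C=(l²−L²−A²−y'²−z²)/(2L)=0.0478
  √(A²+B²)=0.1916;  θ2 = -1.5807+1.3188 ≈ -0.2618
rotate P by −φ3: (-0.1213, -0.0707, -0.1916)
  A=0.2413, B=-0.1916, C=(l²−L²−A²−y'²−z²)/(2L)=-0.1468
  θ3 = atan2(B,A) + arccos(C/0.3081) = 1.3962

θ₁ = 0.7855, θ₂ = -0.2618, θ₃ = 1.3962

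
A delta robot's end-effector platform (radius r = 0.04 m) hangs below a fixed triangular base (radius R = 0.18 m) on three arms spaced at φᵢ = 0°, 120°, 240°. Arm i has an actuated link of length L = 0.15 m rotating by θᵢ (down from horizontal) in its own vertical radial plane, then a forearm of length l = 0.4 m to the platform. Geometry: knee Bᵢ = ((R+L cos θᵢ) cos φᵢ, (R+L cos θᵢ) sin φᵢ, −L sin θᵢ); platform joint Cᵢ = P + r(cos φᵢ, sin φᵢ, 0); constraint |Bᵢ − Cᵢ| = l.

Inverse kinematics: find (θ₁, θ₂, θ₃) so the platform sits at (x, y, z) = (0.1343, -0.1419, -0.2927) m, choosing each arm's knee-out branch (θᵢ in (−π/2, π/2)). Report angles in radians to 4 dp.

θ₁ = -0.3493, θ₂ = 1.3087, θ₃ = 0.1744

rotate P by −φ1: (0.1343, -0.1419, -0.2927)
  e−x'=0.0057;  (l²−L²−(e−x')²−y'²−z²)/2L = 0.1055
  √(A²+B²)=0.2928;  θ1 = -1.5513+1.2020 ≈ -0.3493
rotate P by −φ2: (-0.1900, -0.0454, -0.2927)
  A cos θ + B sin θ = C:  0.3300·cos θ + -0.2927·sin θ = -0.1972
  γ=atan2(-0.2927,0.3300)=-0.7255;  ψ=arccos(-0.4470)=2.0342;  θ2=γ+ψ≈1.3087
arm 3 (φ=240.0°): x'=0.0557, y'=0.1873
  A=0.0843, B=-0.2927, C=(l²−L²−A²−y'²−z²)/(2L)=0.0322
  √(A²+B²)=0.3046;  θ3 = -1.2905+1.4649 ≈ 0.1744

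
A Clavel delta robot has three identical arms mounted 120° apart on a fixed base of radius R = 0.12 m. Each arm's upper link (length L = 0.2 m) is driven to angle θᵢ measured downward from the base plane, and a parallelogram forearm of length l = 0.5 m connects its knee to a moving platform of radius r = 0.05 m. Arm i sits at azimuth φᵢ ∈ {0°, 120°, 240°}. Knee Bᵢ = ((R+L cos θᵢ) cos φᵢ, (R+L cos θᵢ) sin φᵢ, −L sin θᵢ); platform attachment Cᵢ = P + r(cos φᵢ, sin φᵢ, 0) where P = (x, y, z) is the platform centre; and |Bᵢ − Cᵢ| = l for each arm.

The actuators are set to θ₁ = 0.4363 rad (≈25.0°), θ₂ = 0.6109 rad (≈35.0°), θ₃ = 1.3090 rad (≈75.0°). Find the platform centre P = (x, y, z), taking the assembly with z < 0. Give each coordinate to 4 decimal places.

arm 1 at φ=0.0°: e+L cos θ1 = 0.2513;  S1 = (0.2513, 0.0000, -0.0845)
φ2=120.0°: virtual centre (-0.1169, 0.2025, -0.1147), radius l
arm 3 at φ=240.0°: e+L cos θ3 = 0.1218;  S3 = (-0.0609, -0.1055, -0.1932)
eliminate P² terms by subtracting sphere 1 from 2 and 3
plane₁₂: -0.7364x+0.4050y+-0.0604z = -0.0024
det = 0.4081;  x = 0.0193+-0.2469z,  y = 0.0290+-0.2997z
into |P−S₁|² = l²: 1.1508z² + 0.2662z + -0.1882 = 0;  Δ = 0.9371;  z = -0.5363 or 0.3049 → z<0 root = -0.5363
x = 0.1516, y = 0.1897

(0.1516, 0.1897, -0.5363)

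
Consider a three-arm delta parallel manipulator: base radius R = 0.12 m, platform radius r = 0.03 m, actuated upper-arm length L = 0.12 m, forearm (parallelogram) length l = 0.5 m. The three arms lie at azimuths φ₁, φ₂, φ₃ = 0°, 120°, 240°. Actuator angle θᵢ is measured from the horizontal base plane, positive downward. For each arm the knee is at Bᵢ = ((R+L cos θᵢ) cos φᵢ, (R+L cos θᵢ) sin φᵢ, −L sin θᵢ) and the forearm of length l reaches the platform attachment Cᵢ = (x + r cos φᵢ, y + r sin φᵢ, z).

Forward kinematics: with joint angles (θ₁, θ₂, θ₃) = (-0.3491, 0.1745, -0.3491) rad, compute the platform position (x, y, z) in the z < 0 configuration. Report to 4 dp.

arm 1 at φ=0.0°: e+L cos θ1 = 0.2028;  centre 1 = (0.2028, 0.0000, 0.0410)
φ2=120.0°: virtual centre (-0.1041, 0.1803, -0.0208), radius l
arm 3 at φ=240.0°: e+L cos θ3 = 0.2028;  centre 3 = (-0.1014, -0.1756, 0.0410)
subtract pairs → two planes through P
[-0.6137 0.3606 -0.1238]·P = 0.0010;  [-0.6083 -0.3512 0.0000]·P = 0.0000
Cramer: x(z) = -0.0008-0.0999z;  y(z) = 0.0014+0.1731z
into |P−centre ₁|² = l²: 1.0400z² + -0.0409z + -0.2069 = 0;  Δ = 0.8623;  z = -0.4268 or 0.4661 → z<0 root = -0.4268
x = 0.0419, y = -0.0725

(0.0419, -0.0725, -0.4268)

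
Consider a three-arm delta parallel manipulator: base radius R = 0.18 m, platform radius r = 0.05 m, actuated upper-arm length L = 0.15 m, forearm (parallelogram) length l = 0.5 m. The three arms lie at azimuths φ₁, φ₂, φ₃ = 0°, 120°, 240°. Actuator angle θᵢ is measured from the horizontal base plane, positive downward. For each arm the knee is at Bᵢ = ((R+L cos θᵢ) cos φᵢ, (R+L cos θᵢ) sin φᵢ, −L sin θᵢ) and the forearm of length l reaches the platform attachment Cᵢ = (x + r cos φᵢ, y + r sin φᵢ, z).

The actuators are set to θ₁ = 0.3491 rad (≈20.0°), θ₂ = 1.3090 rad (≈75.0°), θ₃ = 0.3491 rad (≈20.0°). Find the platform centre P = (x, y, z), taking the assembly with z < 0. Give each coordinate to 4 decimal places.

(0.0970, -0.1680, -0.4889)

S1 = (0.2710·cos0.0°, 0.2710·sin0.0°, -0.0513) = (0.2710, 0.0000, -0.0513)
S2 = (0.1688·cos120.0°, 0.1688·sin120.0°, -0.1449) = (-0.0844, 0.1462, -0.1449)
φ3=240.0°: virtual centre (-0.1355, -0.2347, -0.0513), radius l
eliminate P² terms by subtracting sphere 1 from 2 and 3
plane₁₂: -0.7107x+0.2924y+-0.1872z = -0.0266
det = 0.5712;  x = 0.0218+-0.1538z,  y = -0.0378+0.2663z
into |P−S₁|² = l²: 1.0946z² + 0.1591z + -0.1839 = 0;  Δ = 0.8304;  z = -0.4889 or 0.3436 → z<0 root = -0.4889
x = 0.0970, y = -0.1680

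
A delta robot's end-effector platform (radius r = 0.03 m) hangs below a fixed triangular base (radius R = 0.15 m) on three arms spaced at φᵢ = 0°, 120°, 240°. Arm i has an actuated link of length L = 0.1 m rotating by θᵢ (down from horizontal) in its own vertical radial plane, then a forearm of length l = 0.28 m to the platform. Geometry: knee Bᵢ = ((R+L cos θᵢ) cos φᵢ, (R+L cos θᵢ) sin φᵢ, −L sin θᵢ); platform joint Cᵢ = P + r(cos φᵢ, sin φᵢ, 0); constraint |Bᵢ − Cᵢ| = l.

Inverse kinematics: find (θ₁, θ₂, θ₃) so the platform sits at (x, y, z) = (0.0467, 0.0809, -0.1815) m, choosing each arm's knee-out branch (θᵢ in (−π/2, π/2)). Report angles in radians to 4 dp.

θ₁ = -0.2613, θ₂ = -0.2615, θ₃ = 1.0470

φ1=0.0° → target in arm frame (0.0467, 0.0809)
  e−x'=0.0733;  (l²−L²−(e−x')²−y'²−z²)/2L = 0.1177
  θ1 = atan2(B,A) + arccos(C/0.1957) = -0.2613
rotate P by −φ2: (0.0467, -0.0809, -0.1815)
  A=0.0733, B=-0.1815, C=(l²−L²−A²−y'²−z²)/(2L)=0.1177
  θ2 = atan2(B,A) + arccos(C/0.1957) = -0.2615
φ3=240.0° → target in arm frame (-0.0934, 0.0000)
  A cos θ + B sin θ = C:  0.2134·cos θ + -0.1815·sin θ = -0.0504
  θ3 = atan2(B,A) + arccos(C/0.2802) = 1.0470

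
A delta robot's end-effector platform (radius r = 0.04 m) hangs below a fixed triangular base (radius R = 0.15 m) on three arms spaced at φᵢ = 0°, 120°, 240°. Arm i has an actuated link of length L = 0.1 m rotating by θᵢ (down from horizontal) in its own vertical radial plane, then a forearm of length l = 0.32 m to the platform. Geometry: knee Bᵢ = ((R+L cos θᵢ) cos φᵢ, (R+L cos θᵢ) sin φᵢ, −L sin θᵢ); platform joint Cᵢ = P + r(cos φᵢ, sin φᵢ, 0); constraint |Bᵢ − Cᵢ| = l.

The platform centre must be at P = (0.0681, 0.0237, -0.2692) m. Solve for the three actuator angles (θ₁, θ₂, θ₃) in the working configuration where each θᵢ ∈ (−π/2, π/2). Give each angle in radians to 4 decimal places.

θ₁ = -0.1748, θ₂ = 0.4360, θ₃ = 0.6978

φ1=0.0° → target in arm frame (0.0681, 0.0237)
  A=0.0419, B=-0.2692, C=(l²−L²−A²−y'²−z²)/(2L)=0.0881
  γ=atan2(-0.2692,0.0419)=-1.4164;  ψ=arccos(0.3233)=1.2416;  θ1=γ+ψ≈-0.1748
arm 2 (φ=120.0°): x'=-0.0135, y'=-0.0708
  e−x'=0.1235;  (l²−L²−(e−x')²−y'²−z²)/2L = -0.0017
  γ=atan2(-0.2692,0.1235)=-1.1406;  ψ=arccos(-0.0058)=1.5766;  θ2=γ+ψ≈0.4360
φ3=240.0° → target in arm frame (-0.0546, 0.0471)
  e−x'=0.1646;  (l²−L²−(e−x')²−y'²−z²)/2L = -0.0469
  γ=atan2(-0.2692,0.1646)=-1.0221;  ψ=arccos(-0.1486)=1.7199;  θ3=γ+ψ≈0.6978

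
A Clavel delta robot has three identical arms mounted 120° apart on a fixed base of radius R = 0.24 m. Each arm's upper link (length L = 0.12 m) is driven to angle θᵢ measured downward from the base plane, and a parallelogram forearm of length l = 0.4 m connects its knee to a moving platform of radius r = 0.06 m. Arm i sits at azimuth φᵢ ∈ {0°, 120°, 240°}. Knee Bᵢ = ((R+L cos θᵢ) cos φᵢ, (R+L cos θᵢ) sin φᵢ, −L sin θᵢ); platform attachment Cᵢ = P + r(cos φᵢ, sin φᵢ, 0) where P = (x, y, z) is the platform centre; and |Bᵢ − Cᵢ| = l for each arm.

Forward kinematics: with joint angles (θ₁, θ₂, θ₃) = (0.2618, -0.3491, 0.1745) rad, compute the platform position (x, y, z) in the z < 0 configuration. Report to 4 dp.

(-0.0249, 0.0306, -0.2681)

arm 1 at φ=0.0°: ρ1 = 0.2959;  S1 = (0.2959, 0.0000, -0.0311)
arm 2 at φ=120.0°: ρ2 = 0.2928;  S2 = (-0.1464, 0.2535, 0.0410)
S3 = (0.2982·cos240.0°, 0.2982·sin240.0°, -0.0208) = (-0.1491, -0.2582, -0.0208)
|S₂|²−|S₁|² = -0.0011;  |S₃|²−|S₁|² = 0.0008
plane₁₂: -0.8846x+0.5071y+0.1442z = -0.0011
Cramer: x(z) = 0.0002+0.0934z;  y(z) = -0.0019-0.1214z
quadratic in z: (1.0235)z²+(0.0073)z+(-0.0716)=0, √Δ=0.5414 → z ∈ {-0.2681, 0.2609}; z = -0.2681 (taking z<0)
x = -0.0249, y = 0.0306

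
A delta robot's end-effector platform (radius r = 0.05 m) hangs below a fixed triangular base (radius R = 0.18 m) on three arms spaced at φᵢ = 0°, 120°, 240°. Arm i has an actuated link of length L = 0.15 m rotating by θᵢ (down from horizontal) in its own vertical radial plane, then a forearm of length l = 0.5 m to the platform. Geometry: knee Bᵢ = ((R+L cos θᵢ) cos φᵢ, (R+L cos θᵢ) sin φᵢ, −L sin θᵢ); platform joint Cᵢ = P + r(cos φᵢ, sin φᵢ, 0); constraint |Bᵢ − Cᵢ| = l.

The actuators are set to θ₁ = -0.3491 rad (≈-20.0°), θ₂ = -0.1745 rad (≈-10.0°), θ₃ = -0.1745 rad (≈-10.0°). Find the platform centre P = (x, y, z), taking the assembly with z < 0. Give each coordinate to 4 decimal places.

S1 = (0.2710·cos0.0°, 0.2710·sin0.0°, 0.0513) = (0.2710, 0.0000, 0.0513)
arm 2 at φ=120.0°: e+L cos θ2 = 0.2777;  S2 = (-0.1389, 0.2405, 0.0260)
arm 3 at φ=240.0°: e+L cos θ3 = 0.2777;  S3 = (-0.1389, -0.2405, 0.0260)
subtract pairs → two planes through P
plane₁₂: -0.8196x+0.4810y+-0.0505z = 0.0018
det = 0.7885;  x = -0.0021+-0.0617z,  y = 0.0000+0.0000z
sphere 1 gives Az²+Bz+C=0 with A=1.0038, B=-0.0689, C=-0.1728;  B²−4AC=0.6985;  roots -0.3820, 0.4506;  negative root z = -0.3820
x = 0.0214, y = 0.0000

(0.0214, 0.0000, -0.3820)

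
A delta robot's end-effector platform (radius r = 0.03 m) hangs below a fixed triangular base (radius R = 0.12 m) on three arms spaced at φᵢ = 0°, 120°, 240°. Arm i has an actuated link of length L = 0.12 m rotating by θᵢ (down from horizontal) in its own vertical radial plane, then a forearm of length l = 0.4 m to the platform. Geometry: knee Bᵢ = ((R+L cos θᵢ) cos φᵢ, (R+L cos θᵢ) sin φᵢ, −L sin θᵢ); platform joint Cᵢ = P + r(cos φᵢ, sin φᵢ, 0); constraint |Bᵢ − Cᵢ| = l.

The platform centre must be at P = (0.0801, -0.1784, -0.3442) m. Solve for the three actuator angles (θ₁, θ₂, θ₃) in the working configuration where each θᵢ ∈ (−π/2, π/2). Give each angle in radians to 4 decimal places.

arm 1 (φ=0.0°): x'=0.0801, y'=-0.1784
  A=0.0099, B=-0.3442, C=(l²−L²−A²−y'²−z²)/(2L)=-0.0200
  θ1 = atan2(B,A) + arccos(C/0.3443) = 0.0868
rotate P by −φ2: (-0.1945, 0.0198, -0.3442)
  A cos θ + B sin θ = C:  0.2845·cos θ + -0.3442·sin θ = -0.2260
  θ2 = atan2(B,A) + arccos(C/0.4466) = 1.2214
φ3=240.0° → target in arm frame (0.1144, 0.1586)
  A=-0.0244, B=-0.3442, C=(l²−L²−A²−y'²−z²)/(2L)=0.0058
  √(A²+B²)=0.3451;  θ3 = -1.6417+1.5541 ≈ -0.0876

θ₁ = 0.0868, θ₂ = 1.2214, θ₃ = -0.0876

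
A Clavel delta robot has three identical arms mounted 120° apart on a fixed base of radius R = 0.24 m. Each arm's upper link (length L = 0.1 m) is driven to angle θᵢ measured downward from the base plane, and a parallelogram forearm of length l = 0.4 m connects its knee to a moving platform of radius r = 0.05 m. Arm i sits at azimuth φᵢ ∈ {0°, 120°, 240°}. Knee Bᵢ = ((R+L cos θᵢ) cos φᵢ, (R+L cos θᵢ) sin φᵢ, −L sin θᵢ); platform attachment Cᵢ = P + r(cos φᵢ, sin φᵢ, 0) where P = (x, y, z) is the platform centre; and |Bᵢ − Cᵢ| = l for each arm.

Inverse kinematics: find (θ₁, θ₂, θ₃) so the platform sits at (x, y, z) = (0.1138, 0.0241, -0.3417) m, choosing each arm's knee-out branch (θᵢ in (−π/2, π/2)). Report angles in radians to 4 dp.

φ1=0.0° → target in arm frame (0.1138, 0.0241)
  A=0.0762, B=-0.3417, C=(l²−L²−A²−y'²−z²)/(2L)=0.1343
  √(A²+B²)=0.3501;  θ1 = -1.3514+1.1772 ≈ -0.1742
φ2=120.0° → target in arm frame (-0.0360, -0.1106)
  A cos θ + B sin θ = C:  0.2260·cos θ + -0.3417·sin θ = -0.1504
  γ=atan2(-0.3417,0.2260)=-0.9864;  ψ=arccos(-0.3671)=1.9467;  θ2=γ+ψ≈0.9603
rotate P by −φ3: (-0.0778, 0.0865, -0.3417)
  e−x'=0.2678;  (l²−L²−(e−x')²−y'²−z²)/2L = -0.2297
  γ=atan2(-0.3417,0.2678)=-0.9061;  ψ=arccos(-0.5292)=2.1284;  θ3=γ+ψ≈1.2223

θ₁ = -0.1742, θ₂ = 0.9603, θ₃ = 1.2223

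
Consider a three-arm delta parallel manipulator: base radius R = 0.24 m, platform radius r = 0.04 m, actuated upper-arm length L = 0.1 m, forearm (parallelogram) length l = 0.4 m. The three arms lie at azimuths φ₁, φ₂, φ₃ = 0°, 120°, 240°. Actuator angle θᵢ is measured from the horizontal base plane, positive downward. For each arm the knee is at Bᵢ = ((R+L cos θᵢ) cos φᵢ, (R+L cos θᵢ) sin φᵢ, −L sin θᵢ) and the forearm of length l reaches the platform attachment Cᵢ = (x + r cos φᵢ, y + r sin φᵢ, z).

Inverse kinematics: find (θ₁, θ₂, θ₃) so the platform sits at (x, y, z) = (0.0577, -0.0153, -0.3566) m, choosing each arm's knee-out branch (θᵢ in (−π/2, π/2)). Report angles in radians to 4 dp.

φ1=0.0° → target in arm frame (0.0577, -0.0153)
  A cos θ + B sin θ = C:  0.1423·cos θ + -0.3566·sin θ = 0.0118
  √(A²+B²)=0.3839;  θ1 = -1.1911+1.5401 ≈ 0.3490
arm 2 (φ=120.0°): x'=-0.0421, y'=-0.0423
  A cos θ + B sin θ = C:  0.2421·cos θ + -0.3566·sin θ = -0.1878
  √(A²+B²)=0.4310;  θ2 = -0.9744+2.0217 ≈ 1.0474
φ3=240.0° → target in arm frame (-0.0156, 0.0576)
  A=0.2156, B=-0.3566, C=(l²−L²−A²−y'²−z²)/(2L)=-0.1348
  θ3 = atan2(B,A) + arccos(C/0.4167) = 0.8733

θ₁ = 0.3490, θ₂ = 1.0474, θ₃ = 0.8733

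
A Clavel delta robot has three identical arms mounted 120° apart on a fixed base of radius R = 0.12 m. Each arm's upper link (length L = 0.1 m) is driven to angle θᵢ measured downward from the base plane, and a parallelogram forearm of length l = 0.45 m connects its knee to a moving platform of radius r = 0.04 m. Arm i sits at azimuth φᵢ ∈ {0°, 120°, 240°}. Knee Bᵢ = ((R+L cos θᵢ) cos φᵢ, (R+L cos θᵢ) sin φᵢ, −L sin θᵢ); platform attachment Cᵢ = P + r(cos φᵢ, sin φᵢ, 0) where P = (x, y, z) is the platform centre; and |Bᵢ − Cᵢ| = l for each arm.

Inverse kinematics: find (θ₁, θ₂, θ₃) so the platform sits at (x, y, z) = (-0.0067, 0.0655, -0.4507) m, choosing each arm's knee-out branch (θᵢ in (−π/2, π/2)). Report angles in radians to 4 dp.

θ₁ = 0.4370, θ₂ = 0.1748, θ₃ = 0.6115

rotate P by −φ1: (-0.0067, 0.0655, -0.4507)
  e−x'=0.0867;  (l²−L²−(e−x')²−y'²−z²)/2L = -0.1122
  √(A²+B²)=0.4590;  θ1 = -1.3808+1.8177 ≈ 0.4370
rotate P by −φ2: (0.0601, -0.0269, -0.4507)
  A=0.0199, B=-0.4507, C=(l²−L²−A²−y'²−z²)/(2L)=-0.0588
  θ2 = atan2(B,A) + arccos(C/0.4511) = 0.1748
φ3=240.0° → target in arm frame (-0.0534, -0.0386)
  A=0.1334, B=-0.4507, C=(l²−L²−A²−y'²−z²)/(2L)=-0.1495
  γ=atan2(-0.4507,0.1334)=-1.2831;  ψ=arccos(-0.3181)=1.8946;  θ3=γ+ψ≈0.6115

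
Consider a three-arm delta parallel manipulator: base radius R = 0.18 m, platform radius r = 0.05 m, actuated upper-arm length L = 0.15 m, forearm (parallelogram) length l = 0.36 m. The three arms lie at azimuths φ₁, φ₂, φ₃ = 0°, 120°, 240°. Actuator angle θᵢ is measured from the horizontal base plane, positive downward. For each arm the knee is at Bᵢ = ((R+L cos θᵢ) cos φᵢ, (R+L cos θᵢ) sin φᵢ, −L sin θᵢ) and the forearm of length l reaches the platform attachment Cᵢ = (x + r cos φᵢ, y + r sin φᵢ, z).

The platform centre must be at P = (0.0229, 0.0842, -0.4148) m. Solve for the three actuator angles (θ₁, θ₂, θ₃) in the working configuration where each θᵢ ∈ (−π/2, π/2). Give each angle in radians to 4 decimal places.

θ₁ = 0.9601, θ₂ = 0.7858, θ₃ = 1.3966

φ1=0.0° → target in arm frame (0.0229, 0.0842)
  A=0.1071, B=-0.4148, C=(l²−L²−A²−y'²−z²)/(2L)=-0.2784
  γ=atan2(-0.4148,0.1071)=-1.3181;  ψ=arccos(-0.6498)=2.2782;  θ1=γ+ψ≈0.9601
rotate P by −φ2: (0.0615, -0.0619, -0.4148)
  A cos θ + B sin θ = C:  0.0685·cos θ + -0.4148·sin θ = -0.2450
  √(A²+B²)=0.4204;  θ2 = -1.4071+2.1928 ≈ 0.7858
rotate P by −φ3: (-0.0844, -0.0223, -0.4148)
  A=0.2144, B=-0.4148, C=(l²−L²−A²−y'²−z²)/(2L)=-0.3714
  √(A²+B²)=0.4669;  θ3 = -1.0938+2.4904 ≈ 1.3966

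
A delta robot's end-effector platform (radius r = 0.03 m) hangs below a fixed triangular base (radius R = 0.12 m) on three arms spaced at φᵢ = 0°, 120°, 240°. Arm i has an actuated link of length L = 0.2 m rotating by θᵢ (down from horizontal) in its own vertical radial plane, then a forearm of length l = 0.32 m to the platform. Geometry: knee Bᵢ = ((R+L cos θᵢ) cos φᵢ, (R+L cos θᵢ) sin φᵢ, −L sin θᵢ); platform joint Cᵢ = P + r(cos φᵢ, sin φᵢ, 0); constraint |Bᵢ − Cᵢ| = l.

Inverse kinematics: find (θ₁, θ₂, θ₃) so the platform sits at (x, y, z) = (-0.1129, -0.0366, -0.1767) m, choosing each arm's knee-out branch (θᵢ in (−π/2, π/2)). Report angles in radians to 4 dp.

θ₁ = 0.9598, θ₂ = 0.1743, θ₃ = -0.3489

rotate P by −φ1: (-0.1129, -0.0366, -0.1767)
  A=0.2029, B=-0.1767, C=(l²−L²−A²−y'²−z²)/(2L)=-0.0283
  γ=atan2(-0.1767,0.2029)=-0.7165;  ψ=arccos(-0.1053)=1.6763;  θ1=γ+ψ≈0.9598
φ2=120.0° → target in arm frame (0.0248, 0.1161)
  A=0.0652, B=-0.1767, C=(l²−L²−A²−y'²−z²)/(2L)=0.0336
  θ2 = atan2(B,A) + arccos(C/0.1884) = 0.1743
rotate P by −φ3: (0.0881, -0.0795, -0.1767)
  A cos θ + B sin θ = C:  0.0019·cos θ + -0.1767·sin θ = 0.0621
  θ3 = atan2(B,A) + arccos(C/0.1767) = -0.3489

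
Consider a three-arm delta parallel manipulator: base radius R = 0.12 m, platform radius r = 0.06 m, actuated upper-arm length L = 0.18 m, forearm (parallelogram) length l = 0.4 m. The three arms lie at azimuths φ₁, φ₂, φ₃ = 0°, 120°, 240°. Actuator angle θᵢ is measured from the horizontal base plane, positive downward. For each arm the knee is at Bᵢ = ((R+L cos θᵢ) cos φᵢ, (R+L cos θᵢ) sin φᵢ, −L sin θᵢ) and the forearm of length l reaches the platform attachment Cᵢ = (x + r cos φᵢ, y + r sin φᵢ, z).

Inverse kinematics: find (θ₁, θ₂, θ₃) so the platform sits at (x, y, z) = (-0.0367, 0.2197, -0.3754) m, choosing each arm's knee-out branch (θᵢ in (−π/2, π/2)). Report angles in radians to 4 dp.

arm 1 (φ=0.0°): x'=-0.0367, y'=0.2197
  A=0.0967, B=-0.3754, C=(l²−L²−A²−y'²−z²)/(2L)=-0.1971
  θ1 = atan2(B,A) + arccos(C/0.3877) = 0.7854
φ2=120.0° → target in arm frame (0.2086, -0.0781)
  A=-0.1486, B=-0.3754, C=(l²−L²−A²−y'²−z²)/(2L)=-0.1153
  θ2 = atan2(B,A) + arccos(C/0.4037) = -0.0874
arm 3 (φ=240.0°): x'=-0.1719, y'=-0.1416
  e−x'=0.2319;  (l²−L²−(e−x')²−y'²−z²)/2L = -0.2421
  γ=atan2(-0.3754,0.2319)=-1.0174;  ψ=arccos(-0.5487)=2.1517;  θ3=γ+ψ≈1.1343

θ₁ = 0.7854, θ₂ = -0.0874, θ₃ = 1.1343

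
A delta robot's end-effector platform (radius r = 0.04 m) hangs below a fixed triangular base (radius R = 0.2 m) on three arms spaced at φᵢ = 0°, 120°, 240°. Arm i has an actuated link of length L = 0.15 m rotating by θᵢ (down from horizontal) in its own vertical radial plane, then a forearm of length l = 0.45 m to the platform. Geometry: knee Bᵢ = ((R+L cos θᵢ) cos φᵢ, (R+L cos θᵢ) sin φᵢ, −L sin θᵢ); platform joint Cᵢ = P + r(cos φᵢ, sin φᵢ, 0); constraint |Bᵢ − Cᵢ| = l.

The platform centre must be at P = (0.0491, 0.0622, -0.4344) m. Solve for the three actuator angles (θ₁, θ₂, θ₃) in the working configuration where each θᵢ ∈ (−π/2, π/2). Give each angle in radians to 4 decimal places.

arm 1 (φ=0.0°): x'=0.0491, y'=0.0622
  A=0.1109, B=-0.4344, C=(l²−L²−A²−y'²−z²)/(2L)=-0.0829
  √(A²+B²)=0.4483;  θ1 = -1.3208+1.7568 ≈ 0.4359
rotate P by −φ2: (0.0293, -0.0736, -0.4344)
  A=0.1307, B=-0.4344, C=(l²−L²−A²−y'²−z²)/(2L)=-0.1040
  θ2 = atan2(B,A) + arccos(C/0.4536) = 0.5236
arm 3 (φ=240.0°): x'=-0.0784, y'=0.0114
  A=0.2384, B=-0.4344, C=(l²−L²−A²−y'²−z²)/(2L)=-0.2189
  γ=atan2(-0.4344,0.2384)=-1.0688;  ψ=arccos(-0.4418)=2.0284;  θ3=γ+ψ≈0.9596

θ₁ = 0.4359, θ₂ = 0.5236, θ₃ = 0.9596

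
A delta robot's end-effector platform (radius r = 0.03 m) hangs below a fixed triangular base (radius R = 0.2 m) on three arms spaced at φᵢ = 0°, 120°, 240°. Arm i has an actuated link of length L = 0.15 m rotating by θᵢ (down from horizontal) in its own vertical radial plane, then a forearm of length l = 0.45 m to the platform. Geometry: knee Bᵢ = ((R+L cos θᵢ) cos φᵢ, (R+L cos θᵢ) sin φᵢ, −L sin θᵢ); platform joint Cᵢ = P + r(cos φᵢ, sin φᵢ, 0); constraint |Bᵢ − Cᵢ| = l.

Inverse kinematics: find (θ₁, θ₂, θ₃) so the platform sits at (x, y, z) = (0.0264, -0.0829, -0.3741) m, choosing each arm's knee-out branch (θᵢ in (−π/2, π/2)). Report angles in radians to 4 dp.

φ1=0.0° → target in arm frame (0.0264, -0.0829)
  A cos θ + B sin θ = C:  0.1436·cos θ + -0.3741·sin θ = 0.0419
  γ=atan2(-0.3741,0.1436)=-1.2043;  ψ=arccos(0.1044)=1.4662;  θ1=γ+ψ≈0.2619
arm 2 (φ=120.0°): x'=-0.0850, y'=0.0186
  A cos θ + B sin θ = C:  0.2550·cos θ + -0.3741·sin θ = -0.0844
  √(A²+B²)=0.4527;  θ2 = -0.9725+1.7583 ≈ 0.7858
φ3=240.0° → target in arm frame (0.0586, 0.0643)
  A=0.1114, B=-0.3741, C=(l²−L²−A²−y'²−z²)/(2L)=0.0783
  √(A²+B²)=0.3903;  θ3 = -1.2814+1.3687 ≈ 0.0874

θ₁ = 0.2619, θ₂ = 0.7858, θ₃ = 0.0874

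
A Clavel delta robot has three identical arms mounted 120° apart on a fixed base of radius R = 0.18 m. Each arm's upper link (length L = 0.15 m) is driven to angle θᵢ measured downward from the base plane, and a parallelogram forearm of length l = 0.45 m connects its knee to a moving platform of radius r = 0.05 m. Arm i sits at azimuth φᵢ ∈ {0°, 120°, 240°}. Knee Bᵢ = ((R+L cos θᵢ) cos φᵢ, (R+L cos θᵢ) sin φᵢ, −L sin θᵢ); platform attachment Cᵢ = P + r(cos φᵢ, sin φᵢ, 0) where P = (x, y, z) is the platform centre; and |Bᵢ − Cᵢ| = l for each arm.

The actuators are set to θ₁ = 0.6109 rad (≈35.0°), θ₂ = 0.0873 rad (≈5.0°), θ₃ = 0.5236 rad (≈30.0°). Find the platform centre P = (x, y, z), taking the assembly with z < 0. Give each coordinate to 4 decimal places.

(-0.0492, 0.0593, -0.4143)

arm 1 at φ=0.0°: ρ1 = 0.2529;  O1 = (0.2529, 0.0000, -0.0860)
φ2=120.0°: virtual centre (-0.1397, 0.2420, -0.0131), radius l
O3 = (0.2599·cos240.0°, 0.2599·sin240.0°, -0.0750) = (-0.1300, -0.2251, -0.0750)
|O₂|²−|O₁|² = 0.0069;  |O₃|²−|O₁|² = 0.0018
[-0.7852 0.4840 0.1459]·P = 0.0069;  [-0.7656 -0.4502 0.0221]·P = 0.0018
det = 0.7240;  x = -0.0055+0.1055z,  y = 0.0053+-0.1304z
sphere 1 gives Az²+Bz+C=0 with A=1.0281, B=0.1162, C=-0.1283;  B²−4AC=0.5412;  roots -0.4143, 0.3013;  negative root z = -0.4143
x = -0.0492, y = 0.0593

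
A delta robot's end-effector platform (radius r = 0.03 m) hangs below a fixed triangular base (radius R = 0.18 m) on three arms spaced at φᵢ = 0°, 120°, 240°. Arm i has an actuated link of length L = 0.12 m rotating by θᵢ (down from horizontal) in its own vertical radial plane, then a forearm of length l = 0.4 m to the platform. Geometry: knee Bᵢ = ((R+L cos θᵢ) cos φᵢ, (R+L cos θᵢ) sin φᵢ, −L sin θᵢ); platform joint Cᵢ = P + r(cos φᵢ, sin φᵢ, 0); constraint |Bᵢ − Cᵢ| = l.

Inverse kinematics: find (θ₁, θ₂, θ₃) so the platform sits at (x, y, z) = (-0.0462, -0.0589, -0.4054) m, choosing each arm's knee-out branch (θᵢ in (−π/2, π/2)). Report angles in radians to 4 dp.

rotate P by −φ1: (-0.0462, -0.0589, -0.4054)
  e−x'=0.1962;  (l²−L²−(e−x')²−y'²−z²)/2L = -0.2530
  √(A²+B²)=0.4504;  θ1 = -1.1201+2.1672 ≈ 1.0472
arm 2 (φ=120.0°): x'=-0.0279, y'=0.0695
  A=0.1779, B=-0.4054, C=(l²−L²−A²−y'²−z²)/(2L)=-0.2301
  √(A²+B²)=0.4427;  θ2 = -1.1573+2.1174 ≈ 0.9601
arm 3 (φ=240.0°): x'=0.0741, y'=-0.0106
  A cos θ + B sin θ = C:  0.0759·cos θ + -0.4054·sin θ = -0.1026
  γ=atan2(-0.4054,0.0759)=-1.3857;  ψ=arccos(-0.2487)=1.8222;  θ3=γ+ψ≈0.4364

θ₁ = 1.0472, θ₂ = 0.9601, θ₃ = 0.4364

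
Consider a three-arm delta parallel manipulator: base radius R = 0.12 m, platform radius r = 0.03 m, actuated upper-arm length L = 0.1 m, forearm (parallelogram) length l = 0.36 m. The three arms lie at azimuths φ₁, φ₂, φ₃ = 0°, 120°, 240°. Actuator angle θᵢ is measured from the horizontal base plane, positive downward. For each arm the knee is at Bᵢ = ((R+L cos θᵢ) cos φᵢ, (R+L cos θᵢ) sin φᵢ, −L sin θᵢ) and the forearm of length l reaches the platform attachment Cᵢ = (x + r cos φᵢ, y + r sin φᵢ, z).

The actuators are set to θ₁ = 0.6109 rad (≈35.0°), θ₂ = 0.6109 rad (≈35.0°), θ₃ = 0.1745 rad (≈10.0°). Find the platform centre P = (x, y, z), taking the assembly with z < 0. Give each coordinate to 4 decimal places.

(-0.0284, -0.0492, -0.3524)

S1 = (0.1719·cos0.0°, 0.1719·sin0.0°, -0.0574) = (0.1719, 0.0000, -0.0574)
arm 2 at φ=120.0°: ρ2 = 0.1719;  S2 = (-0.0860, 0.1489, -0.0574)
φ3=240.0°: virtual centre (-0.0942, -0.1632, -0.0174), radius l
subtract pairs → two planes through P
[-0.5157 0.2978 0.0000]·P = 0.0000;  [-0.5323 -0.3265 0.0800]·P = 0.0030
Cramer: x(z) = -0.0027+0.0729z;  y(z) = -0.0047+0.1262z
into |P−S₁|² = l²: 1.0212z² + 0.0881z + -0.0958 = 0;  Δ = 0.3991;  z = -0.3524 or 0.2662 → z<0 root = -0.3524
x = -0.0284, y = -0.0492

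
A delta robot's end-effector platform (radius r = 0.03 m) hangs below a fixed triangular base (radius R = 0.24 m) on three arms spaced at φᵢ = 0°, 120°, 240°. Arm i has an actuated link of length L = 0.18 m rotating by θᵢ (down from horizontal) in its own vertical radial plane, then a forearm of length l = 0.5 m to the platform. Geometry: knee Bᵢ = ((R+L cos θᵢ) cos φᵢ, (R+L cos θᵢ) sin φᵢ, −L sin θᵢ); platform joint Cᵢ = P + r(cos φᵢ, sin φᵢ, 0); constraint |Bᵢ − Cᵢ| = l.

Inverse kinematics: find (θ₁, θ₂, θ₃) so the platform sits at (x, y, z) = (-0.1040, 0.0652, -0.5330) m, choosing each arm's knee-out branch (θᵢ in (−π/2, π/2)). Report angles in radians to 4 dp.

rotate P by −φ1: (-0.1040, 0.0652, -0.5330)
  A cos θ + B sin θ = C:  0.3140·cos θ + -0.5330·sin θ = -0.4704
  θ1 = atan2(B,A) + arccos(C/0.6186) = 1.3963
rotate P by −φ2: (0.1085, 0.0575, -0.5330)
  e−x'=0.1015;  (l²−L²−(e−x')²−y'²−z²)/2L = -0.2225
  √(A²+B²)=0.5426;  θ2 = -1.3826+1.9933 ≈ 0.6108
φ3=240.0° → target in arm frame (-0.0045, -0.1227)
  A cos θ + B sin θ = C:  0.2145·cos θ + -0.5330·sin θ = -0.3543
  θ3 = atan2(B,A) + arccos(C/0.5745) = 1.0470

θ₁ = 1.3963, θ₂ = 0.6108, θ₃ = 1.0470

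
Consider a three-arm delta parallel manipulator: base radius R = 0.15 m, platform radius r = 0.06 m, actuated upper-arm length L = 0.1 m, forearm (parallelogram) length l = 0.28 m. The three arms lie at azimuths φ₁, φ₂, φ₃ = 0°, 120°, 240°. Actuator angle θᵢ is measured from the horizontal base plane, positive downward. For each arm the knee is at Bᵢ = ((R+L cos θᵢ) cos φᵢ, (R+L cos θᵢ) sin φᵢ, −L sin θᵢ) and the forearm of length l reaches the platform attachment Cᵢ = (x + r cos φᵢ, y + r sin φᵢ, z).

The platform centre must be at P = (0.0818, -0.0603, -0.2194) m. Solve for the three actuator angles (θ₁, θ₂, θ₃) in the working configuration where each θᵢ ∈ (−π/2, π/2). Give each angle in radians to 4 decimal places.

θ₁ = -0.3493, θ₂ = 0.9597, θ₃ = 0.2611

φ1=0.0° → target in arm frame (0.0818, -0.0603)
  A=0.0082, B=-0.2194, C=(l²−L²−A²−y'²−z²)/(2L)=0.0828
  γ=atan2(-0.2194,0.0082)=-1.5334;  ψ=arccos(0.3771)=1.1841;  θ1=γ+ψ≈-0.3493
arm 2 (φ=120.0°): x'=-0.0931, y'=-0.0407
  A cos θ + B sin θ = C:  0.1831·cos θ + -0.2194·sin θ = -0.0746
  θ2 = atan2(B,A) + arccos(C/0.2858) = 0.9597
rotate P by −φ3: (0.0113, 0.1010, -0.2194)
  A cos θ + B sin θ = C:  0.0787·cos θ + -0.2194·sin θ = 0.0194
  θ3 = atan2(B,A) + arccos(C/0.2331) = 0.2611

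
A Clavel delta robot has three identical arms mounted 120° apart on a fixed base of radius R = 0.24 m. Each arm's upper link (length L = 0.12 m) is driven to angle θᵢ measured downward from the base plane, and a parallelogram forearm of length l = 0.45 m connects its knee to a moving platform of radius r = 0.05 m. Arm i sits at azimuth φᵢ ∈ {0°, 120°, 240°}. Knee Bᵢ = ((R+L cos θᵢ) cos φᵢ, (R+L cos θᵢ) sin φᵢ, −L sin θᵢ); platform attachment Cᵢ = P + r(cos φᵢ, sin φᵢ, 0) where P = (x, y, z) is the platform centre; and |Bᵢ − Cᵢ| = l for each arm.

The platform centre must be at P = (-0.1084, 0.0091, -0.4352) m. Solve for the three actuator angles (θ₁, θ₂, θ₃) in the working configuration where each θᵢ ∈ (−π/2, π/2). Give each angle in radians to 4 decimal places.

θ₁ = 1.3963, θ₂ = 0.5236, θ₃ = 0.6106

φ1=0.0° → target in arm frame (-0.1084, 0.0091)
  A=0.2984, B=-0.4352, C=(l²−L²−A²−y'²−z²)/(2L)=-0.3768
  √(A²+B²)=0.5277;  θ1 = -0.9698+2.3660 ≈ 1.3963
φ2=120.0° → target in arm frame (0.0621, 0.0893)
  A=0.1279, B=-0.4352, C=(l²−L²−A²−y'²−z²)/(2L)=-0.1068
  γ=atan2(-0.4352,0.1279)=-1.2849;  ψ=arccos(-0.2355)=1.8086;  θ2=γ+ψ≈0.5236
arm 3 (φ=240.0°): x'=0.0463, y'=-0.0984
  A cos θ + B sin θ = C:  0.1437·cos θ + -0.4352·sin θ = -0.1318
  √(A²+B²)=0.4583;  θ3 = -1.2519+1.8625 ≈ 0.6106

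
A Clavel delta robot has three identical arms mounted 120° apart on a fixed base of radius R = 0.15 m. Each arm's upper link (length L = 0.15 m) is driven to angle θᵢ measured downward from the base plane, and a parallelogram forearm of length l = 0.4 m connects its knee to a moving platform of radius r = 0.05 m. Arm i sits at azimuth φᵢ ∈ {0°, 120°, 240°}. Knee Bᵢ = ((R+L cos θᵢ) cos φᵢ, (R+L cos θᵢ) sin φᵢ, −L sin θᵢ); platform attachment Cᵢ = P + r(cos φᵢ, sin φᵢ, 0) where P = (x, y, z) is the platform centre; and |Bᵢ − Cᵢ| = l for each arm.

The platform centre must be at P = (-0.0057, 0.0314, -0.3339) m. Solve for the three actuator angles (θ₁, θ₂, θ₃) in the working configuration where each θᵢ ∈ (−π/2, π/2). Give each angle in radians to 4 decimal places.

rotate P by −φ1: (-0.0057, 0.0314, -0.3339)
  A cos θ + B sin θ = C:  0.1057·cos θ + -0.3339·sin θ = 0.0462
  γ=atan2(-0.3339,0.1057)=-1.2642;  ψ=arccos(0.1318)=1.4386;  θ1=γ+ψ≈0.1744
arm 2 (φ=120.0°): x'=0.0300, y'=-0.0108
  A cos θ + B sin θ = C:  0.0700·cos θ + -0.3339·sin θ = 0.0700
  √(A²+B²)=0.3411;  θ2 = -1.3643+1.3641 ≈ -0.0001
φ3=240.0° → target in arm frame (-0.0243, -0.0206)
  A=0.1243, B=-0.3339, C=(l²−L²−A²−y'²−z²)/(2L)=0.0337
  θ3 = atan2(B,A) + arccos(C/0.3563) = 0.2616

θ₁ = 0.1744, θ₂ = -0.0001, θ₃ = 0.2616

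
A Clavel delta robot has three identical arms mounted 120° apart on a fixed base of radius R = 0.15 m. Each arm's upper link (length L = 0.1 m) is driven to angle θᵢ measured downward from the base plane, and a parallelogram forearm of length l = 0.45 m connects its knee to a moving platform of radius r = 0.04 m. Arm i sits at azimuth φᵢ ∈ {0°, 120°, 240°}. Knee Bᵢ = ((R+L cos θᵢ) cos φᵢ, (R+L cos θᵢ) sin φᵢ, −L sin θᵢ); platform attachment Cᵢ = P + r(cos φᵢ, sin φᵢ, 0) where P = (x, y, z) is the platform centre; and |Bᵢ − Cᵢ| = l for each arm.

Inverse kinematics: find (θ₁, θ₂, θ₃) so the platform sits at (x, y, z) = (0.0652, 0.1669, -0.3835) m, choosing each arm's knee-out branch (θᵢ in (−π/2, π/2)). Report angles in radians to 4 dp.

θ₁ = -0.0867, θ₂ = -0.3488, θ₃ = 1.0476

arm 1 (φ=0.0°): x'=0.0652, y'=0.1669
  e−x'=0.0448;  (l²−L²−(e−x')²−y'²−z²)/2L = 0.0778
  θ1 = atan2(B,A) + arccos(C/0.3861) = -0.0867
rotate P by −φ2: (0.1119, -0.1399, -0.3835)
  A=-0.0019, B=-0.3835, C=(l²−L²−A²−y'²−z²)/(2L)=0.1292
  γ=atan2(-0.3835,-0.0019)=-1.5759;  ψ=arccos(0.3370)=1.2271;  θ2=γ+ψ≈-0.3488
φ3=240.0° → target in arm frame (-0.1771, -0.0270)
  A cos θ + B sin θ = C:  0.2871·cos θ + -0.3835·sin θ = -0.1887
  γ=atan2(-0.3835,0.2871)=-0.9281;  ψ=arccos(-0.3940)=1.9758;  θ3=γ+ψ≈1.0476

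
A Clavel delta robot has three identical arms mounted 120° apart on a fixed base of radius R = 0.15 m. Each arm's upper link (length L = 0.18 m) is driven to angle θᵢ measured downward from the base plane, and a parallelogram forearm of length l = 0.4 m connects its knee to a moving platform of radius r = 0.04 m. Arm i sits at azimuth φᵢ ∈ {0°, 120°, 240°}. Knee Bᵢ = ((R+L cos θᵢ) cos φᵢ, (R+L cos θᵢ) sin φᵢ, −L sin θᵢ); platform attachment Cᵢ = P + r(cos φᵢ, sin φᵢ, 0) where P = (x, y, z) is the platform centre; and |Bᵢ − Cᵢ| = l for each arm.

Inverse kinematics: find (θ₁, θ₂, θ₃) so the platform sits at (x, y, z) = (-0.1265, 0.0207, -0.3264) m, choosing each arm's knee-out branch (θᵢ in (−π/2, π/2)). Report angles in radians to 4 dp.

rotate P by −φ1: (-0.1265, 0.0207, -0.3264)
  A cos θ + B sin θ = C:  0.2365·cos θ + -0.3264·sin θ = -0.0980
  θ1 = atan2(B,A) + arccos(C/0.4031) = 0.8727
φ2=120.0° → target in arm frame (0.0812, 0.0992)
  e−x'=0.0288;  (l²−L²−(e−x')²−y'²−z²)/2L = 0.0289
  θ2 = atan2(B,A) + arccos(C/0.3277) = -0.0001
φ3=240.0° → target in arm frame (0.0453, -0.1199)
  A cos θ + B sin θ = C:  0.0647·cos θ + -0.3264·sin θ = 0.0070
  γ=atan2(-0.3264,0.0647)=-1.3752;  ψ=arccos(0.0209)=1.5499;  θ3=γ+ψ≈0.1747

θ₁ = 0.8727, θ₂ = -0.0001, θ₃ = 0.1747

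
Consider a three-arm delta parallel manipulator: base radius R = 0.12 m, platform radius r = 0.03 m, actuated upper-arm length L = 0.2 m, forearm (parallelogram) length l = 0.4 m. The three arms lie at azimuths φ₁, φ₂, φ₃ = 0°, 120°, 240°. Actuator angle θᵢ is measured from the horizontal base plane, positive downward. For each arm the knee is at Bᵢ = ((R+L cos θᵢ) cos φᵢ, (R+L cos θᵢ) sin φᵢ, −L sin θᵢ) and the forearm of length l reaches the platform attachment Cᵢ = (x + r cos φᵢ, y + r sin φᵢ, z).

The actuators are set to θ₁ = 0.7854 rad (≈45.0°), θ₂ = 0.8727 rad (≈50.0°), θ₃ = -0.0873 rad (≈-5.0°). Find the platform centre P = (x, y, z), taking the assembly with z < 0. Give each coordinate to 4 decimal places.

centre 1 = (0.2314·cos0.0°, 0.2314·sin0.0°, -0.1414) = (0.2314, 0.0000, -0.1414)
φ2=120.0°: virtual centre (-0.1093, 0.1893, -0.1532), radius l
centre 3 = (0.2892·cos240.0°, 0.2892·sin240.0°, 0.0174) = (-0.1446, -0.2505, 0.0174)
subtract pairs → two planes through P
linear system: -0.6814x+0.3785y = -0.0023−-0.0236z; -0.7521x+-0.5010y = 0.0104−0.3177z
det = 0.6261;  x = -0.0044+0.1732z,  y = -0.0141+0.3741z
into |P−centre ₁|² = l²: 1.1700z² + 0.1906z + -0.0842 = 0;  Δ = 0.4302;  z = -0.3618 or 0.1989 → z<0 root = -0.3618
x = -0.0671, y = -0.1495

(-0.0671, -0.1495, -0.3618)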